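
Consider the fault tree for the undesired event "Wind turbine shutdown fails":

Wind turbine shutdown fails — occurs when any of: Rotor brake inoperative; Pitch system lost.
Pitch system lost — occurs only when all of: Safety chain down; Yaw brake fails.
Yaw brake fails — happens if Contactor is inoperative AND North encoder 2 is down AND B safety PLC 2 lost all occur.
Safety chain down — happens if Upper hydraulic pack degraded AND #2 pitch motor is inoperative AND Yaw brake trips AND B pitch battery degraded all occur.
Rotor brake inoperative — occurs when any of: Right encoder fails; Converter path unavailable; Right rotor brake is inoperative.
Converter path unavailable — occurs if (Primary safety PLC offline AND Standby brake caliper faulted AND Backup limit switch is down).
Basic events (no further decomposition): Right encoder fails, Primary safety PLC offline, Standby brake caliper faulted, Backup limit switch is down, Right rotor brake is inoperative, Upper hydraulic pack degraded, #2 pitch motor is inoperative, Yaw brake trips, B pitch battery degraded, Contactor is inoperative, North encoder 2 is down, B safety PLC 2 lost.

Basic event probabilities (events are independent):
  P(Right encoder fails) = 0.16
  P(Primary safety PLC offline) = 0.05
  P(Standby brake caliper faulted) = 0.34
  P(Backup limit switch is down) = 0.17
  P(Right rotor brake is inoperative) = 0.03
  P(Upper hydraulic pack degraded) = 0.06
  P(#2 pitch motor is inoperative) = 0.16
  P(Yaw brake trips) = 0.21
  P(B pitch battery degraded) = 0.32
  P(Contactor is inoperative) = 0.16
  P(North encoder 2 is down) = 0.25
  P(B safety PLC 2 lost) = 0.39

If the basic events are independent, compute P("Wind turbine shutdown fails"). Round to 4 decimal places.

0.1876

P(Converter path unavailable) [AND] = 0.05 × 0.34 × 0.17 = 0.002890
P(Rotor brake inoperative) [OR] = 1 − (1−0.16) × (1−0.002890) × (1−0.03) = 0.187555
P(Safety chain down) [AND] = 0.06 × 0.16 × 0.21 × 0.32 = 0.000645
P(Yaw brake fails) [AND] = 0.16 × 0.25 × 0.39 = 0.015600
P(Pitch system lost) [AND] = 0.000645 × 0.015600 = 0.000010
P(Wind turbine shutdown fails) [OR] = 1 − (1−0.187555) × (1−0.000010) = 0.187563
Rounded to 4 decimal places: P(Wind turbine shutdown fails) ≈ 0.1876.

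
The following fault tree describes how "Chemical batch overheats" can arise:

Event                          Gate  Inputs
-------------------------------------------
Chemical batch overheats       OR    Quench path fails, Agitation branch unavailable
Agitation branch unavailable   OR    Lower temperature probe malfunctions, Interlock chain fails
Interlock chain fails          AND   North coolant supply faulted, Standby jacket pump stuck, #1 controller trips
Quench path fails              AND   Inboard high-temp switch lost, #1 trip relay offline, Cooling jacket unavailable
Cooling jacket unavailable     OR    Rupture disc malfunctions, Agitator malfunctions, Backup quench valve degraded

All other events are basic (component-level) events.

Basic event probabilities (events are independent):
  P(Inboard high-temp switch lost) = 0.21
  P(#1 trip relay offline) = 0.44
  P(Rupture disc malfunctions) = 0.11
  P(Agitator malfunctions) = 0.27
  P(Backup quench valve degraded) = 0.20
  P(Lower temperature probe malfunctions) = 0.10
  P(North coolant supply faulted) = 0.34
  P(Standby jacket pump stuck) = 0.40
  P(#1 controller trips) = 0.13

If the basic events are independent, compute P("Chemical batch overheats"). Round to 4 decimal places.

0.1551

P(Cooling jacket unavailable) [OR] = 1 − (1−0.11) × (1−0.27) × (1−0.20) = 0.480240
P(Quench path fails) [AND] = 0.21 × 0.44 × 0.480240 = 0.044374
P(Interlock chain fails) [AND] = 0.34 × 0.40 × 0.13 = 0.017680
P(Agitation branch unavailable) [OR] = 1 − (1−0.10) × (1−0.017680) = 0.115912
P(Chemical batch overheats) [OR] = 1 − (1−0.044374) × (1−0.115912) = 0.155143
Rounded to 4 decimal places: P(Chemical batch overheats) ≈ 0.1551.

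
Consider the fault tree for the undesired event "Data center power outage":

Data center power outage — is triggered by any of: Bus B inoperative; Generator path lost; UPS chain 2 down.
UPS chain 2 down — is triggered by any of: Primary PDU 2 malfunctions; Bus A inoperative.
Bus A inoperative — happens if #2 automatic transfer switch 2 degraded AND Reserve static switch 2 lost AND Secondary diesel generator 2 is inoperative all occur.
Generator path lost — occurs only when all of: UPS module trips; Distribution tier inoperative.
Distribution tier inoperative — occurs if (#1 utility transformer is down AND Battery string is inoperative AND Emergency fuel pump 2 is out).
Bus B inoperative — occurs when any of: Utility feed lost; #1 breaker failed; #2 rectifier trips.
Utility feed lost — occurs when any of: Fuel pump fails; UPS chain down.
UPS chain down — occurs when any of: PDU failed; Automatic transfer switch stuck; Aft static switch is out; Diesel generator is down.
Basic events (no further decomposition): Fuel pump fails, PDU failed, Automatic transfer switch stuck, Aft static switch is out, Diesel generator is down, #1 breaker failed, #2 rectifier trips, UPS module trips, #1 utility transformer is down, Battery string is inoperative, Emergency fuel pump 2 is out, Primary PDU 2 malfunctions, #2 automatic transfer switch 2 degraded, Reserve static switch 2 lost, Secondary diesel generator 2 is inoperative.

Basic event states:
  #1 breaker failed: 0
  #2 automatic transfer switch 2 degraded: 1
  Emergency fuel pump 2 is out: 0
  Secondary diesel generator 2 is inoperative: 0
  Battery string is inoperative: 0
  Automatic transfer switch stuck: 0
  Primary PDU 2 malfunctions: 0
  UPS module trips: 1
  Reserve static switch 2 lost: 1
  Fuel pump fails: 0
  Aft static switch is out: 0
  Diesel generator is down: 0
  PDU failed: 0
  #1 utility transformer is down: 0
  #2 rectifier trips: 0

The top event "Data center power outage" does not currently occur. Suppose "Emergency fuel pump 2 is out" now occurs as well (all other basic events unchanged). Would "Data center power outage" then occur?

Counterfactual: set "Emergency fuel pump 2 is out" to occurred.
UPS chain down [OR]: PDU failed=not, Automatic transfer switch stuck=not, Aft static switch is out=not, Diesel generator is down=not → no input occurs → does not occur.
Utility feed lost [OR]: Fuel pump fails=not, UPS chain down=not → no input occurs → does not occur.
Bus B inoperative [OR]: Utility feed lost=not, #1 breaker failed=not, #2 rectifier trips=not → no input occurs → does not occur.
Distribution tier inoperative [AND]: #1 utility transformer is down=not, Battery string is inoperative=not, Emergency fuel pump 2 is out=occurs → not all inputs occur → does not occur.
Generator path lost [AND]: UPS module trips=occurs, Distribution tier inoperative=not → not all inputs occur → does not occur.
Bus A inoperative [AND]: #2 automatic transfer switch 2 degraded=occurs, Reserve static switch 2 lost=occurs, Secondary diesel generator 2 is inoperative=not → not all inputs occur → does not occur.
UPS chain 2 down [OR]: Primary PDU 2 malfunctions=not, Bus A inoperative=not → no input occurs → does not occur.
Data center power outage [OR]: Bus B inoperative=not, Generator path lost=not, UPS chain 2 down=not → no input occurs → does not occur.

No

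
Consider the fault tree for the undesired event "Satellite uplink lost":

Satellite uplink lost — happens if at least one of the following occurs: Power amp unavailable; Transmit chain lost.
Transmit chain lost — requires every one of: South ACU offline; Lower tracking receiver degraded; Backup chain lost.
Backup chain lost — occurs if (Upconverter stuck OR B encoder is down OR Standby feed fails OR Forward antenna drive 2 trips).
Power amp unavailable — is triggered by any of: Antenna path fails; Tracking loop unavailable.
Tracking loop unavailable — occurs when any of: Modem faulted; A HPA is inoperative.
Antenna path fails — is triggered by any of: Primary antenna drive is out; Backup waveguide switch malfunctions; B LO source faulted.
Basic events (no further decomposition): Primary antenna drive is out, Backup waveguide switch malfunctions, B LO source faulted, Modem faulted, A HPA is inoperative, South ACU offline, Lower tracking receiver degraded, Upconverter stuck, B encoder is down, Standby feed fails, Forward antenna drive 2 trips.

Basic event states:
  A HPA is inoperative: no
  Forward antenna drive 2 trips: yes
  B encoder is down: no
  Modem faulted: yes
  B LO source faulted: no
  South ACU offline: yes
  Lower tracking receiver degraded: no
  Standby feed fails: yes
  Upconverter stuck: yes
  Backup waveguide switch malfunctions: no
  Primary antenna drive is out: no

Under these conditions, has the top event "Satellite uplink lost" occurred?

Yes

Antenna path fails [OR]: Primary antenna drive is out=not, Backup waveguide switch malfunctions=not, B LO source faulted=not → no input occurs → does not occur.
Tracking loop unavailable [OR]: Modem faulted=occurs, A HPA is inoperative=not → at least one input occurs → occurs.
Power amp unavailable [OR]: Antenna path fails=not, Tracking loop unavailable=occurs → at least one input occurs → occurs.
Backup chain lost [OR]: Upconverter stuck=occurs, B encoder is down=not, Standby feed fails=occurs, Forward antenna drive 2 trips=occurs → at least one input occurs → occurs.
Transmit chain lost [AND]: South ACU offline=occurs, Lower tracking receiver degraded=not, Backup chain lost=occurs → not all inputs occur → does not occur.
Satellite uplink lost [OR]: Power amp unavailable=occurs, Transmit chain lost=not → at least one input occurs → occurs.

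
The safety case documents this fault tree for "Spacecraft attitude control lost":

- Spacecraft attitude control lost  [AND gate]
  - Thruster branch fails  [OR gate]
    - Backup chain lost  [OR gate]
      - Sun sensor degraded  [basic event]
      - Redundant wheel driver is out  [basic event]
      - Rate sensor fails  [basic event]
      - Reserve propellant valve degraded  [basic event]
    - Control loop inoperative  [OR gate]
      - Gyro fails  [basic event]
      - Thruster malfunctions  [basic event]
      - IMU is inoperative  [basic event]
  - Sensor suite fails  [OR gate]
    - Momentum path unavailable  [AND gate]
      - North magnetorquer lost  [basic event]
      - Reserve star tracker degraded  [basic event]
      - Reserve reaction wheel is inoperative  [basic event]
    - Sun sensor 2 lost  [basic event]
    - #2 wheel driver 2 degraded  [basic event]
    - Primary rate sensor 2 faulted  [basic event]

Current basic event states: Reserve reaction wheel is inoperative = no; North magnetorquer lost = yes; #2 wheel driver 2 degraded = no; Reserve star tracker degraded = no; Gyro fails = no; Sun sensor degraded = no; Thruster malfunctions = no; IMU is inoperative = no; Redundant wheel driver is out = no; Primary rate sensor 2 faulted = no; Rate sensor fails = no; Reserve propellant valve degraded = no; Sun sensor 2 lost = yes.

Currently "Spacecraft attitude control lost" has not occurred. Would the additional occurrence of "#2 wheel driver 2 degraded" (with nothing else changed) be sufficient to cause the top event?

No

Counterfactual: set "#2 wheel driver 2 degraded" to occurred.
Backup chain lost [OR]: Sun sensor degraded=not, Redundant wheel driver is out=not, Rate sensor fails=not, Reserve propellant valve degraded=not → no input occurs → does not occur.
Control loop inoperative [OR]: Gyro fails=not, Thruster malfunctions=not, IMU is inoperative=not → no input occurs → does not occur.
Thruster branch fails [OR]: Backup chain lost=not, Control loop inoperative=not → no input occurs → does not occur.
Momentum path unavailable [AND]: North magnetorquer lost=occurs, Reserve star tracker degraded=not, Reserve reaction wheel is inoperative=not → not all inputs occur → does not occur.
Sensor suite fails [OR]: Momentum path unavailable=not, Sun sensor 2 lost=occurs, #2 wheel driver 2 degraded=occurs, Primary rate sensor 2 faulted=not → at least one input occurs → occurs.
Spacecraft attitude control lost [AND]: Thruster branch fails=not, Sensor suite fails=occurs → not all inputs occur → does not occur.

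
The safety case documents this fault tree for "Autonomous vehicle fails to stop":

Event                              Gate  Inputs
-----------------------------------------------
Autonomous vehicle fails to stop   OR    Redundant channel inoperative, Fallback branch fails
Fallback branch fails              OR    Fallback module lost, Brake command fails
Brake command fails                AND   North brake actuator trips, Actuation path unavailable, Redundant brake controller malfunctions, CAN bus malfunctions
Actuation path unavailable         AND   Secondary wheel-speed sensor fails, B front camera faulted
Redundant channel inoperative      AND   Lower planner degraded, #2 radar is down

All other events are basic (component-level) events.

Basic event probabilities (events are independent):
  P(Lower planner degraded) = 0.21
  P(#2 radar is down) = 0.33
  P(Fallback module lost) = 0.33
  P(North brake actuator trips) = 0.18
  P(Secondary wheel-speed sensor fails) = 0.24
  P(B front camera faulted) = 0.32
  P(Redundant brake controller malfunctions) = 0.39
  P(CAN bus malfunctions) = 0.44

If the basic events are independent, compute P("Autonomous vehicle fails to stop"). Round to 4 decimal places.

P(Redundant channel inoperative) [AND] = 0.21 × 0.33 = 0.069300
P(Actuation path unavailable) [AND] = 0.24 × 0.32 = 0.076800
P(Brake command fails) [AND] = 0.18 × 0.076800 × 0.39 × 0.44 = 0.002372
P(Fallback branch fails) [OR] = 1 − (1−0.33) × (1−0.002372) = 0.331589
P(Autonomous vehicle fails to stop) [OR] = 1 − (1−0.069300) × (1−0.331589) = 0.377910
Rounded to 4 decimal places: P(Autonomous vehicle fails to stop) ≈ 0.3779.

0.3779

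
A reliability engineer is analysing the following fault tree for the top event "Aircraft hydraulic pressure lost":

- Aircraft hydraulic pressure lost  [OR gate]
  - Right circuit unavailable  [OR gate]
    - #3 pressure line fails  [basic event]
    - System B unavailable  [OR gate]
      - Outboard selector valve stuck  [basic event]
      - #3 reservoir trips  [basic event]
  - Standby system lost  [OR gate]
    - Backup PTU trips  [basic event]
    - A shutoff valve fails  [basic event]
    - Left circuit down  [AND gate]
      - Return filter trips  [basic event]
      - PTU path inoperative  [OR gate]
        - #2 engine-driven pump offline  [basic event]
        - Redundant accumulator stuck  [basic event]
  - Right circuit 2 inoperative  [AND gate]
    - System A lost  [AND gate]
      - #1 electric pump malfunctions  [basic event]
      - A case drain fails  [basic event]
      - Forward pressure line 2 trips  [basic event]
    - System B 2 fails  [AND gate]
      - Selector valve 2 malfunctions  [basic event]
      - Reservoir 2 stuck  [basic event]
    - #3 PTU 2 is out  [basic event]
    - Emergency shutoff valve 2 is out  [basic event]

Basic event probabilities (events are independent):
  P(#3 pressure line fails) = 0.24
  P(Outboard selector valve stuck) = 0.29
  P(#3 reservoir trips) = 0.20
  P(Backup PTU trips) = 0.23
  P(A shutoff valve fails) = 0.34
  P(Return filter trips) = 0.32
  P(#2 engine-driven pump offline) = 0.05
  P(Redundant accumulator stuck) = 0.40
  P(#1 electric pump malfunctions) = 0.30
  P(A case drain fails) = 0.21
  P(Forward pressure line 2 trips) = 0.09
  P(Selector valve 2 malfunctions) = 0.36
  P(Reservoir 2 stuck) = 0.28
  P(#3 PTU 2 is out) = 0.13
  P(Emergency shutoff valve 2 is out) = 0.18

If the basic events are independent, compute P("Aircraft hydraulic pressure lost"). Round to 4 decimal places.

P(System B unavailable) [OR] = 1 − (1−0.29) × (1−0.20) = 0.432000
P(Right circuit unavailable) [OR] = 1 − (1−0.24) × (1−0.432000) = 0.568320
P(PTU path inoperative) [OR] = 1 − (1−0.05) × (1−0.40) = 0.430000
P(Left circuit down) [AND] = 0.32 × 0.430000 = 0.137600
P(Standby system lost) [OR] = 1 − (1−0.23) × (1−0.34) × (1−0.137600) = 0.561728
P(System A lost) [AND] = 0.30 × 0.21 × 0.09 = 0.005670
P(System B 2 fails) [AND] = 0.36 × 0.28 = 0.100800
P(Right circuit 2 inoperative) [AND] = 0.005670 × 0.100800 × 0.13 × 0.18 = 0.000013
P(Aircraft hydraulic pressure lost) [OR] = 1 − (1−0.568320) × (1−0.561728) × (1−0.000013) = 0.810809
Rounded to 4 decimal places: P(Aircraft hydraulic pressure lost) ≈ 0.8108.

0.8108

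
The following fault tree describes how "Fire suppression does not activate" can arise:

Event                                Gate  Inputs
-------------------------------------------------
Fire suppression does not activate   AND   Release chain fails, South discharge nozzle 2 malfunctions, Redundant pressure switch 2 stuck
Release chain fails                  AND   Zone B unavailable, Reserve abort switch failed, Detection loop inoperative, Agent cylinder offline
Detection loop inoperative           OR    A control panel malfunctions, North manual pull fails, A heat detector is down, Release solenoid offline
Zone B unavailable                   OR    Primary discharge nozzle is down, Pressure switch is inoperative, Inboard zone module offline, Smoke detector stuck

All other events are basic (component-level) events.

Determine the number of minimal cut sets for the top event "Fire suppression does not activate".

Zone B unavailable [OR]: union of children's cut sets → 4 cut set(s).
Detection loop inoperative [OR]: union of children's cut sets → 4 cut set(s).
Release chain fails [AND]: one cut set from each child combined → 4 × 1 × 4 × 1 = 16 cut set(s).
Fire suppression does not activate [AND]: one cut set from each child combined → 16 × 1 × 1 = 16 cut set(s).

16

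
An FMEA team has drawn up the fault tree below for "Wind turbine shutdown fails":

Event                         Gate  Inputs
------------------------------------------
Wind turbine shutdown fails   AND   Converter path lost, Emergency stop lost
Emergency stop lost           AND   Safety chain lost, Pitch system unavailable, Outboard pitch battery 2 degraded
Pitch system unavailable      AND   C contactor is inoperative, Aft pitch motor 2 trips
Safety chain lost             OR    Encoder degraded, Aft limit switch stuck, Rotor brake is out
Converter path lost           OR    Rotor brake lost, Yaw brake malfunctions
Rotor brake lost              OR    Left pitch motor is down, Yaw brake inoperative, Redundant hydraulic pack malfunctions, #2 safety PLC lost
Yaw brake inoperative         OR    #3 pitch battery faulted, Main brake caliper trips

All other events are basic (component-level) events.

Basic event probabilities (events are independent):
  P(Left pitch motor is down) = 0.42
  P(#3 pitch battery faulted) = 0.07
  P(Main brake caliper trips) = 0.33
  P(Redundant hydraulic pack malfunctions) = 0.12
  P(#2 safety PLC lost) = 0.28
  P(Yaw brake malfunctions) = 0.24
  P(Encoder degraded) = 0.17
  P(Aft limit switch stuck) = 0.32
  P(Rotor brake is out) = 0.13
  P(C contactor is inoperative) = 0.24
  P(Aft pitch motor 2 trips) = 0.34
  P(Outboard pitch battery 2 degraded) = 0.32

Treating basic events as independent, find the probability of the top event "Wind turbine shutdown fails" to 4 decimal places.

P(Yaw brake inoperative) [OR] = 1 − (1−0.07) × (1−0.33) = 0.376900
P(Rotor brake lost) [OR] = 1 − (1−0.42) × (1−0.376900) × (1−0.12) × (1−0.28) = 0.771018
P(Converter path lost) [OR] = 1 − (1−0.771018) × (1−0.24) = 0.825974
P(Safety chain lost) [OR] = 1 − (1−0.17) × (1−0.32) × (1−0.13) = 0.508972
P(Pitch system unavailable) [AND] = 0.24 × 0.34 = 0.081600
P(Emergency stop lost) [AND] = 0.508972 × 0.081600 × 0.32 = 0.013290
P(Wind turbine shutdown fails) [AND] = 0.825974 × 0.013290 = 0.010977
Rounded to 4 decimal places: P(Wind turbine shutdown fails) ≈ 0.0110.

0.0110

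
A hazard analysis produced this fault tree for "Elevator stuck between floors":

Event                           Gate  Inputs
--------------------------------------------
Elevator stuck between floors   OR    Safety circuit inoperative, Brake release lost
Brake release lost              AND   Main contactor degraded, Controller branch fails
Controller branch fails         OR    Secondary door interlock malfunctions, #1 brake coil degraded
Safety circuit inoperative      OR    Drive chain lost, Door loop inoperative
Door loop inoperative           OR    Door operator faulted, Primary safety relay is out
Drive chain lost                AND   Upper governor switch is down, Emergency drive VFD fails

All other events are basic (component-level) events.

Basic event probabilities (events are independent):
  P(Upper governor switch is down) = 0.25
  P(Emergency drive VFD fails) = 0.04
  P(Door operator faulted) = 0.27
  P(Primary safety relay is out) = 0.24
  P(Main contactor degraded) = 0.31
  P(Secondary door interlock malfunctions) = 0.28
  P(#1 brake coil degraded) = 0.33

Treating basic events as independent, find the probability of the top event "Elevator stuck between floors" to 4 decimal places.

0.5389

P(Drive chain lost) [AND] = 0.25 × 0.04 = 0.010000
P(Door loop inoperative) [OR] = 1 − (1−0.27) × (1−0.24) = 0.445200
P(Safety circuit inoperative) [OR] = 1 − (1−0.010000) × (1−0.445200) = 0.450748
P(Controller branch fails) [OR] = 1 − (1−0.28) × (1−0.33) = 0.517600
P(Brake release lost) [AND] = 0.31 × 0.517600 = 0.160456
P(Elevator stuck between floors) [OR] = 1 − (1−0.450748) × (1−0.160456) = 0.538879
Rounded to 4 decimal places: P(Elevator stuck between floors) ≈ 0.5389.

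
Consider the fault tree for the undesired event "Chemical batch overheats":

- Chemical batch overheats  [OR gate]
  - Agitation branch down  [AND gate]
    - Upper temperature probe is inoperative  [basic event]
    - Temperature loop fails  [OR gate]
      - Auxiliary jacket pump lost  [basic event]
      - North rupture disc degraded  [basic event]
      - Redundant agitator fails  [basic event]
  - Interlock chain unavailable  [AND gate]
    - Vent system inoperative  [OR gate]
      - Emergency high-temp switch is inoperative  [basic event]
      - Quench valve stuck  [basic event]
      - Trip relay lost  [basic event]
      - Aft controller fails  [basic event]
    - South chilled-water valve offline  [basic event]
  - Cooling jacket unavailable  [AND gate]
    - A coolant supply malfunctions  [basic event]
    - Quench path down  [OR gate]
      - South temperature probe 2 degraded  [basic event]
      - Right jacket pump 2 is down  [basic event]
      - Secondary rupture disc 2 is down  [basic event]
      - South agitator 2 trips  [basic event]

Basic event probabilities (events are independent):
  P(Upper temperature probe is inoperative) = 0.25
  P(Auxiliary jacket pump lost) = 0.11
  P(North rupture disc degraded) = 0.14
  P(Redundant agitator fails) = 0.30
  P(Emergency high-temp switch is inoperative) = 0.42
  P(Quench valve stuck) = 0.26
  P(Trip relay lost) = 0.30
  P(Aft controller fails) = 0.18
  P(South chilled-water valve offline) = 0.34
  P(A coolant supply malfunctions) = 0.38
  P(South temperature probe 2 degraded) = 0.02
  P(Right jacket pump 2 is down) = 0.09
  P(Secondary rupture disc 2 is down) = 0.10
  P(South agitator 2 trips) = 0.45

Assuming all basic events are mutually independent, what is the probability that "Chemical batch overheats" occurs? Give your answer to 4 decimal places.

P(Temperature loop fails) [OR] = 1 − (1−0.11) × (1−0.14) × (1−0.30) = 0.464220
P(Agitation branch down) [AND] = 0.25 × 0.464220 = 0.116055
P(Vent system inoperative) [OR] = 1 − (1−0.42) × (1−0.26) × (1−0.30) × (1−0.18) = 0.753639
P(Interlock chain unavailable) [AND] = 0.753639 × 0.34 = 0.256237
P(Quench path down) [OR] = 1 − (1−0.02) × (1−0.09) × (1−0.10) × (1−0.45) = 0.558559
P(Cooling jacket unavailable) [AND] = 0.38 × 0.558559 = 0.212252
P(Chemical batch overheats) [OR] = 1 − (1−0.116055) × (1−0.256237) × (1−0.212252) = 0.482099
Rounded to 4 decimal places: P(Chemical batch overheats) ≈ 0.4821.

0.4821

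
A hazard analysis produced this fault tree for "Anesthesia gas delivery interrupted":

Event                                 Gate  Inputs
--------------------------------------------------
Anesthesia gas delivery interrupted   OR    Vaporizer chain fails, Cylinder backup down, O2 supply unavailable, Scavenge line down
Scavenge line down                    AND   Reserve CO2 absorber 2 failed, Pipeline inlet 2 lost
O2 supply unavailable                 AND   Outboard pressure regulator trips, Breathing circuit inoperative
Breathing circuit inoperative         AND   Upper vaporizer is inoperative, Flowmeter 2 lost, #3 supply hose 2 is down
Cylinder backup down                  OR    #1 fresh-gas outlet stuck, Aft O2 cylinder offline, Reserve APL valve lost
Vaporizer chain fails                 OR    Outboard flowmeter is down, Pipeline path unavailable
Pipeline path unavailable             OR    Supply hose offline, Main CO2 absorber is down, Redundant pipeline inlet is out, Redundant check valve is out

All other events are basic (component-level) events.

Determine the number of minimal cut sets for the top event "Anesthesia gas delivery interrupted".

Pipeline path unavailable [OR]: union of children's cut sets → 4 cut set(s).
Vaporizer chain fails [OR]: union of children's cut sets → 5 cut set(s).
Cylinder backup down [OR]: union of children's cut sets → 3 cut set(s).
Breathing circuit inoperative [AND]: one cut set from each child combined → 1 × 1 × 1 = 1 cut set(s).
O2 supply unavailable [AND]: one cut set from each child combined → 1 × 1 = 1 cut set(s).
Scavenge line down [AND]: one cut set from each child combined → 1 × 1 = 1 cut set(s).
Anesthesia gas delivery interrupted [OR]: union of children's cut sets → 10 cut set(s).
Minimal cut sets: {Outboard flowmeter is down}; {Supply hose offline}; {Main CO2 absorber is down}; {Redundant pipeline inlet is out}; {Redundant check valve is out}; {#1 fresh-gas outlet stuck}; {Aft O2 cylinder offline}; {Reserve APL valve lost}; {#3 supply hose 2 is down, Flowmeter 2 lost, Outboard pressure regulator trips, Upper vaporizer is inoperative}; {Pipeline inlet 2 lost, Reserve CO2 absorber 2 failed}.

10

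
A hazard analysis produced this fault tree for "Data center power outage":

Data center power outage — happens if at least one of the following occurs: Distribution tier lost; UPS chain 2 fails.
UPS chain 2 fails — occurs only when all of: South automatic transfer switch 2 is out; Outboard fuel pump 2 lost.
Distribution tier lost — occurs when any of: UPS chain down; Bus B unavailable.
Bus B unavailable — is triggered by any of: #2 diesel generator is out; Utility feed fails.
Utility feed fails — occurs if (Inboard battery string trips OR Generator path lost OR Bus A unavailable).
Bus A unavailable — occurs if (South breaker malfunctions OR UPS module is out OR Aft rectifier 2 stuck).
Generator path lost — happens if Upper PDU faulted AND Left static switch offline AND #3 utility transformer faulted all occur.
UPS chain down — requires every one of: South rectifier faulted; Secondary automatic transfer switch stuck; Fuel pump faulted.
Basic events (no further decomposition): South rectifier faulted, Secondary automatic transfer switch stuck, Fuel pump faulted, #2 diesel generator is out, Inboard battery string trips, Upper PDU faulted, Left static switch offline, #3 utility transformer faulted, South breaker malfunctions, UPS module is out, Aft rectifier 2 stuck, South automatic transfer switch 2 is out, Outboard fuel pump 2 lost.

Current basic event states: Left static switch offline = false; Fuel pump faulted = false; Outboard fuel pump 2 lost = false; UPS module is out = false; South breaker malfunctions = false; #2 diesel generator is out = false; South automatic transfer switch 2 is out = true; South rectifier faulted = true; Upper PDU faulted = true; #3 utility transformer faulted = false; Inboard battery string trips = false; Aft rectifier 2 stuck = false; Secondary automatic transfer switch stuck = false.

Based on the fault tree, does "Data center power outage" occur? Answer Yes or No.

UPS chain down [AND]: South rectifier faulted=occurs, Secondary automatic transfer switch stuck=not, Fuel pump faulted=not → not all inputs occur → does not occur.
Generator path lost [AND]: Upper PDU faulted=occurs, Left static switch offline=not, #3 utility transformer faulted=not → not all inputs occur → does not occur.
Bus A unavailable [OR]: South breaker malfunctions=not, UPS module is out=not, Aft rectifier 2 stuck=not → no input occurs → does not occur.
Utility feed fails [OR]: Inboard battery string trips=not, Generator path lost=not, Bus A unavailable=not → no input occurs → does not occur.
Bus B unavailable [OR]: #2 diesel generator is out=not, Utility feed fails=not → no input occurs → does not occur.
Distribution tier lost [OR]: UPS chain down=not, Bus B unavailable=not → no input occurs → does not occur.
UPS chain 2 fails [AND]: South automatic transfer switch 2 is out=occurs, Outboard fuel pump 2 lost=not → not all inputs occur → does not occur.
Data center power outage [OR]: Distribution tier lost=not, UPS chain 2 fails=not → no input occurs → does not occur.

No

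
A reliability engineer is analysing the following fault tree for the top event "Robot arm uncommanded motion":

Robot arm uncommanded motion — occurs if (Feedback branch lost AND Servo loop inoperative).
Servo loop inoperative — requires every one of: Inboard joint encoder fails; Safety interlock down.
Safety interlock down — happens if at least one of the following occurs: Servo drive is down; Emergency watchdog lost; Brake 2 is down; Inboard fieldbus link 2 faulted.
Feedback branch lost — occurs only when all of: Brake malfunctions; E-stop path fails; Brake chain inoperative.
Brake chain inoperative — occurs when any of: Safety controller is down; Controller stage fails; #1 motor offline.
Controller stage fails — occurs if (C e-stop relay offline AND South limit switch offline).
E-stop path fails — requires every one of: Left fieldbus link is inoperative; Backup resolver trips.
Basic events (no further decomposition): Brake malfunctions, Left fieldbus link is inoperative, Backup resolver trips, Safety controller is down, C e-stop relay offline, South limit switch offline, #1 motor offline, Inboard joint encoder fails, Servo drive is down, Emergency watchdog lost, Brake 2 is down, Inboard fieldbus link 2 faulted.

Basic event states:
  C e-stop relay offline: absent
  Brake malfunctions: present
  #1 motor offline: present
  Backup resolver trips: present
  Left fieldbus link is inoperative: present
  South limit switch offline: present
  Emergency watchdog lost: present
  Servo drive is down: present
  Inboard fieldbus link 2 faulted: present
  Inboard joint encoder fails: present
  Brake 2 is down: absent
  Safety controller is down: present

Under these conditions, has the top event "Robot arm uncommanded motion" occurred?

E-stop path fails [AND]: Left fieldbus link is inoperative=occurs, Backup resolver trips=occurs → all inputs occur → occurs.
Controller stage fails [AND]: C e-stop relay offline=not, South limit switch offline=occurs → not all inputs occur → does not occur.
Brake chain inoperative [OR]: Safety controller is down=occurs, Controller stage fails=not, #1 motor offline=occurs → at least one input occurs → occurs.
Feedback branch lost [AND]: Brake malfunctions=occurs, E-stop path fails=occurs, Brake chain inoperative=occurs → all inputs occur → occurs.
Safety interlock down [OR]: Servo drive is down=occurs, Emergency watchdog lost=occurs, Brake 2 is down=not, Inboard fieldbus link 2 faulted=occurs → at least one input occurs → occurs.
Servo loop inoperative [AND]: Inboard joint encoder fails=occurs, Safety interlock down=occurs → all inputs occur → occurs.
Robot arm uncommanded motion [AND]: Feedback branch lost=occurs, Servo loop inoperative=occurs → all inputs occur → occurs.

Yes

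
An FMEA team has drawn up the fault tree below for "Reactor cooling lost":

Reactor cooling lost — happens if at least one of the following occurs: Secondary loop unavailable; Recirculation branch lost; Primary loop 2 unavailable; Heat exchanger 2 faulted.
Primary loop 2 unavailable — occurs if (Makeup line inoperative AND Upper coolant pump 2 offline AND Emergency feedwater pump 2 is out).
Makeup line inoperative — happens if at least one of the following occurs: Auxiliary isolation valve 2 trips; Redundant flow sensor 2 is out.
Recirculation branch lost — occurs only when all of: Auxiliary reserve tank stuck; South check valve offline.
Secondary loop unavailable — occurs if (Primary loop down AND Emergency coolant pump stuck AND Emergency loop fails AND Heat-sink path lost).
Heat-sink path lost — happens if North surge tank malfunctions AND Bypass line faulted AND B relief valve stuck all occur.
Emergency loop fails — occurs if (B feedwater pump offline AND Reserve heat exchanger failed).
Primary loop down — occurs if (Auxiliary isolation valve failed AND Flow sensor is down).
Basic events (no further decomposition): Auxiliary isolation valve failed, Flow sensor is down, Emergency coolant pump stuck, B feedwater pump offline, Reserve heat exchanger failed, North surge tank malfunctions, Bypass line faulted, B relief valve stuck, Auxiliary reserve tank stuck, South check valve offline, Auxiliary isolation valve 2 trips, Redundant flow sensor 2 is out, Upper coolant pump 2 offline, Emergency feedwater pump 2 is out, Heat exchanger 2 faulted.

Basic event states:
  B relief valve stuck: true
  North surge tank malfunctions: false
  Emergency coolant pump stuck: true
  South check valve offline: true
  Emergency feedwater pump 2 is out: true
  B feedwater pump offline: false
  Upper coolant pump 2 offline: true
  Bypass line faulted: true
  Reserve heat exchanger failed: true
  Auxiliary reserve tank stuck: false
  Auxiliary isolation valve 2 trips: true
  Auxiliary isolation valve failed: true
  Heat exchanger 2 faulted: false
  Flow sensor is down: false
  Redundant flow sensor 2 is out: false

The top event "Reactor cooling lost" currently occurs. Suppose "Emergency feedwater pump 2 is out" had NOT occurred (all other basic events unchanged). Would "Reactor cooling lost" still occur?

Counterfactual: set "Emergency feedwater pump 2 is out" to not occurred.
Primary loop down [AND]: Auxiliary isolation valve failed=occurs, Flow sensor is down=not → not all inputs occur → does not occur.
Emergency loop fails [AND]: B feedwater pump offline=not, Reserve heat exchanger failed=occurs → not all inputs occur → does not occur.
Heat-sink path lost [AND]: North surge tank malfunctions=not, Bypass line faulted=occurs, B relief valve stuck=occurs → not all inputs occur → does not occur.
Secondary loop unavailable [AND]: Primary loop down=not, Emergency coolant pump stuck=occurs, Emergency loop fails=not, Heat-sink path lost=not → not all inputs occur → does not occur.
Recirculation branch lost [AND]: Auxiliary reserve tank stuck=not, South check valve offline=occurs → not all inputs occur → does not occur.
Makeup line inoperative [OR]: Auxiliary isolation valve 2 trips=occurs, Redundant flow sensor 2 is out=not → at least one input occurs → occurs.
Primary loop 2 unavailable [AND]: Makeup line inoperative=occurs, Upper coolant pump 2 offline=occurs, Emergency feedwater pump 2 is out=not → not all inputs occur → does not occur.
Reactor cooling lost [OR]: Secondary loop unavailable=not, Recirculation branch lost=not, Primary loop 2 unavailable=not, Heat exchanger 2 faulted=not → no input occurs → does not occur.

No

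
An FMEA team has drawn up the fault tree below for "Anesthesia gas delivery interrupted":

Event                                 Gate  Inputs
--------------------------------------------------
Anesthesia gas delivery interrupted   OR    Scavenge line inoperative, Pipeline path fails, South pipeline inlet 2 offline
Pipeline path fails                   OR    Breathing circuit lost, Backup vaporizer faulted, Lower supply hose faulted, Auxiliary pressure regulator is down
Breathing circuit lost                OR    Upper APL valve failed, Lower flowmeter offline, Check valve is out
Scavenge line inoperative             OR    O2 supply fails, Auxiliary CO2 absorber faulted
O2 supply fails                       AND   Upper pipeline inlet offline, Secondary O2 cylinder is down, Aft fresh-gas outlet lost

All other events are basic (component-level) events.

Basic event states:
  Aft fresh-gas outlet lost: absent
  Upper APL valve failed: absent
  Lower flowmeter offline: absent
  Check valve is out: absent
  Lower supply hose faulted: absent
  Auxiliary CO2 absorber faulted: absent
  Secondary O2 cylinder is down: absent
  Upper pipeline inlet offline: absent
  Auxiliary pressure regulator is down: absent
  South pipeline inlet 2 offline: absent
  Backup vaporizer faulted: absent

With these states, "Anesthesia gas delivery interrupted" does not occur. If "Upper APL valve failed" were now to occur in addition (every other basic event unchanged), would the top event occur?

Counterfactual: set "Upper APL valve failed" to occurred.
O2 supply fails [AND]: Upper pipeline inlet offline=not, Secondary O2 cylinder is down=not, Aft fresh-gas outlet lost=not → not all inputs occur → does not occur.
Scavenge line inoperative [OR]: O2 supply fails=not, Auxiliary CO2 absorber faulted=not → no input occurs → does not occur.
Breathing circuit lost [OR]: Upper APL valve failed=occurs, Lower flowmeter offline=not, Check valve is out=not → at least one input occurs → occurs.
Pipeline path fails [OR]: Breathing circuit lost=occurs, Backup vaporizer faulted=not, Lower supply hose faulted=not, Auxiliary pressure regulator is down=not → at least one input occurs → occurs.
Anesthesia gas delivery interrupted [OR]: Scavenge line inoperative=not, Pipeline path fails=occurs, South pipeline inlet 2 offline=not → at least one input occurs → occurs.

Yes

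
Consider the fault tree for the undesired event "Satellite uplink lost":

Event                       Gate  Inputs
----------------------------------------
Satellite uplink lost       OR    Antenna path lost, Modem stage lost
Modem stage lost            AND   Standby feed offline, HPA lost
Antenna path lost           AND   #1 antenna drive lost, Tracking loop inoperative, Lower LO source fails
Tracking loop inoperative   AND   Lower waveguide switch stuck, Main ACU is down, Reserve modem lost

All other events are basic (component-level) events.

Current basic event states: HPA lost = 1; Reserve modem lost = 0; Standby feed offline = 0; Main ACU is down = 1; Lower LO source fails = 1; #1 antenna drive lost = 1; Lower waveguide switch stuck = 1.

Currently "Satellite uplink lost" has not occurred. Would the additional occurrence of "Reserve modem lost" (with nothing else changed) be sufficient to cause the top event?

Yes

Counterfactual: set "Reserve modem lost" to occurred.
Tracking loop inoperative [AND]: Lower waveguide switch stuck=occurs, Main ACU is down=occurs, Reserve modem lost=occurs → all inputs occur → occurs.
Antenna path lost [AND]: #1 antenna drive lost=occurs, Tracking loop inoperative=occurs, Lower LO source fails=occurs → all inputs occur → occurs.
Modem stage lost [AND]: Standby feed offline=not, HPA lost=occurs → not all inputs occur → does not occur.
Satellite uplink lost [OR]: Antenna path lost=occurs, Modem stage lost=not → at least one input occurs → occurs.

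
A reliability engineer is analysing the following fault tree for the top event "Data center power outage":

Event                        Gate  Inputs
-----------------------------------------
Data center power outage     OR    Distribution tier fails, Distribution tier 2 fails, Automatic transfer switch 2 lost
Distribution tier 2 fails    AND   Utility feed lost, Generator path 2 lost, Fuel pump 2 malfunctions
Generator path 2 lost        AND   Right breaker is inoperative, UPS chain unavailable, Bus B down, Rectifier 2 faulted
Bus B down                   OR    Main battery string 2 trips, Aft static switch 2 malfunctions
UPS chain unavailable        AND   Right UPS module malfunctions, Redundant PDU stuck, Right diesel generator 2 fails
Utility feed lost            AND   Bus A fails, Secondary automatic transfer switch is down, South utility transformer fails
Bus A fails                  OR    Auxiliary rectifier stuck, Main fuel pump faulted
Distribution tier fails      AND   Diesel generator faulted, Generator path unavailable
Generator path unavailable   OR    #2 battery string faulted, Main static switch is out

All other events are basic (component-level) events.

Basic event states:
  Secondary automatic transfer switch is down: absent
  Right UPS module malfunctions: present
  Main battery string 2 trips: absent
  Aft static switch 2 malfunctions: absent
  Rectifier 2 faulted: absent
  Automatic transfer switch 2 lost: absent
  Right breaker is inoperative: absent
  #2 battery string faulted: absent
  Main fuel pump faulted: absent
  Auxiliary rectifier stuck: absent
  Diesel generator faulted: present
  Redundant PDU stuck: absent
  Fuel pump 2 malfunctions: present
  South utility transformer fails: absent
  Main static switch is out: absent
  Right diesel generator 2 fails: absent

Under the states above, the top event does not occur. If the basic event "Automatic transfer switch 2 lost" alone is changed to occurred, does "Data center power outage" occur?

Yes

Counterfactual: set "Automatic transfer switch 2 lost" to occurred.
Generator path unavailable [OR]: #2 battery string faulted=not, Main static switch is out=not → no input occurs → does not occur.
Distribution tier fails [AND]: Diesel generator faulted=occurs, Generator path unavailable=not → not all inputs occur → does not occur.
Bus A fails [OR]: Auxiliary rectifier stuck=not, Main fuel pump faulted=not → no input occurs → does not occur.
Utility feed lost [AND]: Bus A fails=not, Secondary automatic transfer switch is down=not, South utility transformer fails=not → not all inputs occur → does not occur.
UPS chain unavailable [AND]: Right UPS module malfunctions=occurs, Redundant PDU stuck=not, Right diesel generator 2 fails=not → not all inputs occur → does not occur.
Bus B down [OR]: Main battery string 2 trips=not, Aft static switch 2 malfunctions=not → no input occurs → does not occur.
Generator path 2 lost [AND]: Right breaker is inoperative=not, UPS chain unavailable=not, Bus B down=not, Rectifier 2 faulted=not → not all inputs occur → does not occur.
Distribution tier 2 fails [AND]: Utility feed lost=not, Generator path 2 lost=not, Fuel pump 2 malfunctions=occurs → not all inputs occur → does not occur.
Data center power outage [OR]: Distribution tier fails=not, Distribution tier 2 fails=not, Automatic transfer switch 2 lost=occurs → at least one input occurs → occurs.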